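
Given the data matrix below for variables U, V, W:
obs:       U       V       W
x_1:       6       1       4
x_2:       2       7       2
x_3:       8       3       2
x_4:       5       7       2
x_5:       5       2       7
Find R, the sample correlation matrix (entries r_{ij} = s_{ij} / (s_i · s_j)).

Step 1 — column means:
  mean(U) = (6 + 2 + 8 + 5 + 5) / 5 = 26/5 = 5.2
  mean(V) = (1 + 7 + 3 + 7 + 2) / 5 = 20/5 = 4
  mean(W) = (4 + 2 + 2 + 2 + 7) / 5 = 17/5 = 3.4

Step 2 — sample variances and covariances s[i,j] = (1/(n-1)) · Σ_k (x_{k,i} - mean_i) · (x_{k,j} - mean_j), with n-1 = 4:
  s[U,U] = ((0.8)·(0.8) + (-3.2)·(-3.2) + (2.8)·(2.8) + (-0.2)·(-0.2) + (-0.2)·(-0.2)) / 4 = 18.8/4 = 4.7
  s[U,V] = ((0.8)·(-3) + (-3.2)·(3) + (2.8)·(-1) + (-0.2)·(3) + (-0.2)·(-2)) / 4 = -15/4 = -3.75
  s[U,W] = ((0.8)·(0.6) + (-3.2)·(-1.4) + (2.8)·(-1.4) + (-0.2)·(-1.4) + (-0.2)·(3.6)) / 4 = 0.6/4 = 0.15
  s[V,V] = ((-3)·(-3) + (3)·(3) + (-1)·(-1) + (3)·(3) + (-2)·(-2)) / 4 = 32/4 = 8
  s[V,W] = ((-3)·(0.6) + (3)·(-1.4) + (-1)·(-1.4) + (3)·(-1.4) + (-2)·(3.6)) / 4 = -16/4 = -4
  s[W,W] = ((0.6)·(0.6) + (-1.4)·(-1.4) + (-1.4)·(-1.4) + (-1.4)·(-1.4) + (3.6)·(3.6)) / 4 = 19.2/4 = 4.8
  Sample standard deviations s_i = √(s[i,i]):
  s(U) = √(4.7) = 2.1679
  s(V) = √(8) = 2.8284
  s(W) = √(4.8) = 2.1909

Step 3 — r_{ij} = s_{ij} / (s_i · s_j):
  r[U,U] = 1 (diagonal).
  r[U,V] = -3.75 / (2.1679 · 2.8284) = -3.75 / 6.1319 = -0.6116
  r[U,W] = 0.15 / (2.1679 · 2.1909) = 0.15 / 4.7497 = 0.0316
  r[V,V] = 1 (diagonal).
  r[V,W] = -4 / (2.8284 · 2.1909) = -4 / 6.1968 = -0.6455
  r[W,W] = 1 (diagonal).

R is symmetric with unit diagonal. Assembling:

R = [[1, -0.6116, 0.0316],
 [-0.6116, 1, -0.6455],
 [0.0316, -0.6455, 1]]


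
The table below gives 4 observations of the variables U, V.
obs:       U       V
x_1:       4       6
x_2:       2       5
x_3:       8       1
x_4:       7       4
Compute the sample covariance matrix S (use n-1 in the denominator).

Step 1 — column means:
  mean(U) = (4 + 2 + 8 + 7) / 4 = 21/4 = 5.25
  mean(V) = (6 + 5 + 1 + 4) / 4 = 16/4 = 4

Step 2 — sample covariance S[i,j] = (1/(n-1)) · Σ_k (x_{k,i} - mean_i) · (x_{k,j} - mean_j), with n-1 = 3.
  S[U,U] = ((-1.25)·(-1.25) + (-3.25)·(-3.25) + (2.75)·(2.75) + (1.75)·(1.75)) / 3 = 22.75/3 = 7.5833
  S[U,V] = ((-1.25)·(2) + (-3.25)·(1) + (2.75)·(-3) + (1.75)·(0)) / 3 = -14/3 = -4.6667
  S[V,V] = ((2)·(2) + (1)·(1) + (-3)·(-3) + (0)·(0)) / 3 = 14/3 = 4.6667

S is symmetric (S[j,i] = S[i,j]). Assembling:

S = [[7.5833, -4.6667],
 [-4.6667, 4.6667]]


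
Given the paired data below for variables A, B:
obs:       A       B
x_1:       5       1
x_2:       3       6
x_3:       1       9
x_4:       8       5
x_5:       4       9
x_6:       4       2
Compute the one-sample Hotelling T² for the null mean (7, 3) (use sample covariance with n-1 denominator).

Step 1 — sample mean vector:
  mean(A) = (5 + 3 + 1 + 8 + 4 + 4) / 6 = 25/6 = 4.1667
  mean(B) = (1 + 6 + 9 + 5 + 9 + 2) / 6 = 32/6 = 5.3333
  x̄ = (4.1667, 5.3333),  deviation x̄ - mu_0 = (4.1667, 5.3333) - (7, 3) = (-2.8333, 2.3333).

Step 2 — sample covariance matrix, S[i,j] = (1/(n-1)) · Σ_k (x_{k,i} - mean_i) · (x_{k,j} - mean_j), divisor n-1 = 5:
  S[A,A] = ((0.8333)·(0.8333) + (-1.1667)·(-1.1667) + (-3.1667)·(-3.1667) + (3.8333)·(3.8333) + (-0.1667)·(-0.1667) + (-0.1667)·(-0.1667)) / 5 = 26.8333/5 = 5.3667
  S[A,B] = ((0.8333)·(-4.3333) + (-1.1667)·(0.6667) + (-3.1667)·(3.6667) + (3.8333)·(-0.3333) + (-0.1667)·(3.6667) + (-0.1667)·(-3.3333)) / 5 = -17.3333/5 = -3.4667
  S[B,B] = ((-4.3333)·(-4.3333) + (0.6667)·(0.6667) + (3.6667)·(3.6667) + (-0.3333)·(-0.3333) + (3.6667)·(3.6667) + (-3.3333)·(-3.3333)) / 5 = 57.3333/5 = 11.4667
  S = [[5.3667, -3.4667],
 [-3.4667, 11.4667]].

Step 3 — invert S. det(S) = 5.3667·11.4667 - (-3.4667)² = 49.52.
  S^{-1} = (1/det) · [[d, -b], [-b, a]] = [[0.2316, 0.07],
 [0.07, 0.1084]].

Step 4 — quadratic form (x̄ - mu_0)^T · S^{-1} · (x̄ - mu_0):
  S^{-1} · (x̄ - mu_0) = (-0.4927, 0.0545),
  (x̄ - mu_0)^T · [...] = (-2.8333)·(-0.4927) + (2.3333)·(0.0545) = 1.5233.

Step 5 — scale by n: T² = 6 · 1.5233 = 9.1397.

T² ≈ 9.1397


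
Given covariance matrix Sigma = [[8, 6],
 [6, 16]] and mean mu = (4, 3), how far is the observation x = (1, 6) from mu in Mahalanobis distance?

Step 1 — centre the observation: (x - mu) = (-3, 3).

Step 2 — invert Sigma. det(Sigma) = 8·16 - (6)² = 92.
  Sigma^{-1} = (1/det) · [[d, -b], [-b, a]] = [[0.1739, -0.0652],
 [-0.0652, 0.087]].

Step 3 — form the quadratic (x - mu)^T · Sigma^{-1} · (x - mu):
  Sigma^{-1} · (x - mu) = (-0.7174, 0.4565).
  (x - mu)^T · [Sigma^{-1} · (x - mu)] = (-3)·(-0.7174) + (3)·(0.4565) = 3.5217.

Step 4 — take square root: d = √(3.5217) ≈ 1.8766.

d(x, mu) = √(3.5217) ≈ 1.8766


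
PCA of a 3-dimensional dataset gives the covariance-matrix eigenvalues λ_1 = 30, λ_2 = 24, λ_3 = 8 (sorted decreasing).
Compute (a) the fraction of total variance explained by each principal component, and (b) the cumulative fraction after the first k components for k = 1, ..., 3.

Step 1 — total variance = trace(Sigma) = Σ λ_i = 30 + 24 + 8 = 62.

Step 2 — fraction explained by component i = λ_i / Σ λ:
  PC1: 30/62 = 0.4839
  PC2: 24/62 = 0.3871
  PC3: 8/62 = 0.129

Step 3 — cumulative fraction after k components = (λ_1 + ... + λ_k) / Σ λ:
  k = 1: 30/62 = 0.4839
  k = 2: (30 + 24)/62 = 54/62 = 0.871
  k = 3: (30 + 24 + 8)/62 = 62/62 = 1

Summary (fraction, with percent):

explained: PC1 0.4839 (48.39%), PC2 0.3871 (38.71%), PC3 0.129 (12.9%);  cumulative: 0.4839, 0.871, 1


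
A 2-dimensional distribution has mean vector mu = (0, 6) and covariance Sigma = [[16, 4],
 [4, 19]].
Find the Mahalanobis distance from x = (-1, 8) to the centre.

Step 1 — centre the observation: (x - mu) = (-1, 2).

Step 2 — invert Sigma. det(Sigma) = 16·19 - (4)² = 288.
  Sigma^{-1} = (1/det) · [[d, -b], [-b, a]] = [[0.066, -0.0139],
 [-0.0139, 0.0556]].

Step 3 — form the quadratic (x - mu)^T · Sigma^{-1} · (x - mu):
  Sigma^{-1} · (x - mu) = (-0.0938, 0.125).
  (x - mu)^T · [Sigma^{-1} · (x - mu)] = (-1)·(-0.0938) + (2)·(0.125) = 0.3438.

Step 4 — take square root: d = √(0.3438) ≈ 0.5863.

d(x, mu) = √(0.3438) ≈ 0.5863


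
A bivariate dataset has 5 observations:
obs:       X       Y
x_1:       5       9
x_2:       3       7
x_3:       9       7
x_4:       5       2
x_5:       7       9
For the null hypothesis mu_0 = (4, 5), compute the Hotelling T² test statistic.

Step 1 — sample mean vector:
  mean(X) = (5 + 3 + 9 + 5 + 7) / 5 = 29/5 = 5.8
  mean(Y) = (9 + 7 + 7 + 2 + 9) / 5 = 34/5 = 6.8
  x̄ = (5.8, 6.8),  deviation x̄ - mu_0 = (5.8, 6.8) - (4, 5) = (1.8, 1.8).

Step 2 — sample covariance matrix, S[i,j] = (1/(n-1)) · Σ_k (x_{k,i} - mean_i) · (x_{k,j} - mean_j), divisor n-1 = 4:
  S[X,X] = ((-0.8)·(-0.8) + (-2.8)·(-2.8) + (3.2)·(3.2) + (-0.8)·(-0.8) + (1.2)·(1.2)) / 4 = 20.8/4 = 5.2
  S[X,Y] = ((-0.8)·(2.2) + (-2.8)·(0.2) + (3.2)·(0.2) + (-0.8)·(-4.8) + (1.2)·(2.2)) / 4 = 4.8/4 = 1.2
  S[Y,Y] = ((2.2)·(2.2) + (0.2)·(0.2) + (0.2)·(0.2) + (-4.8)·(-4.8) + (2.2)·(2.2)) / 4 = 32.8/4 = 8.2
  S = [[5.2, 1.2],
 [1.2, 8.2]].

Step 3 — invert S. det(S) = 5.2·8.2 - (1.2)² = 41.2.
  S^{-1} = (1/det) · [[d, -b], [-b, a]] = [[0.199, -0.0291],
 [-0.0291, 0.1262]].

Step 4 — quadratic form (x̄ - mu_0)^T · S^{-1} · (x̄ - mu_0):
  S^{-1} · (x̄ - mu_0) = (0.3058, 0.1748),
  (x̄ - mu_0)^T · [...] = (1.8)·(0.3058) + (1.8)·(0.1748) = 0.865.

Step 5 — scale by n: T² = 5 · 0.865 = 4.3252.

T² ≈ 4.3252


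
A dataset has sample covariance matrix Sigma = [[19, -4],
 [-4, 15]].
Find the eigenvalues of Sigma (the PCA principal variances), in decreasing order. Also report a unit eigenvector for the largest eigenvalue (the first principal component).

Step 1 — characteristic polynomial of 2×2 Sigma:
  det(Sigma - λI) = λ² - trace · λ + det = 0.
  trace = 19 + 15 = 34, det = 19·15 - (-4)² = 269.
Step 2 — discriminant:
  Δ = trace² - 4·det = 1156 - 1076 = 80.
Step 3 — eigenvalues:
  λ = (trace ± √Δ)/2 = (34 ± 8.9443)/2,
  λ_1 = 21.4721,  λ_2 = 12.5279.

Step 4 — unit eigenvector for λ_1: solve (Sigma - λ_1 I)v = 0. First row:
  (19 - 21.4721)·v_x + (-4)·v_y = 0, i.e. (-2.4721)·v_x + (-4)·v_y = 0,
  so v ∝ (b, λ_1 - a) = (-4, 2.4721); multiply by -1 so the first entry is positive: u = (4, -2.4721).
  ||u|| = √((4)² + (-2.4721)²) = √(22.1115) ≈ 4.7023,
  v_1 = u/||u|| ≈ (0.8507, -0.5257) (||v_1|| = 1).

λ_1 = 21.4721,  λ_2 = 12.5279;  v_1 ≈ (0.8507, -0.5257)


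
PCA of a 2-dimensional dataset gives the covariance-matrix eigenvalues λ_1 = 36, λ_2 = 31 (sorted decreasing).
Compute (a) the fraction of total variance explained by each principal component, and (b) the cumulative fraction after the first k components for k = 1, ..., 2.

Step 1 — total variance = trace(Sigma) = Σ λ_i = 36 + 31 = 67.

Step 2 — fraction explained by component i = λ_i / Σ λ:
  PC1: 36/67 = 0.5373
  PC2: 31/67 = 0.4627

Step 3 — cumulative fraction after k components = (λ_1 + ... + λ_k) / Σ λ:
  k = 1: 36/67 = 0.5373
  k = 2: (36 + 31)/67 = 67/67 = 1

Summary (fraction, with percent):

explained: PC1 0.5373 (53.73%), PC2 0.4627 (46.27%);  cumulative: 0.5373, 1


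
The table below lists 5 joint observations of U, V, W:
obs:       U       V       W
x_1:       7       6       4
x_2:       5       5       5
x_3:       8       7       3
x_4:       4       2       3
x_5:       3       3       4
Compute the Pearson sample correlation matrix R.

Step 1 — column means:
  mean(U) = (7 + 5 + 8 + 4 + 3) / 5 = 27/5 = 5.4
  mean(V) = (6 + 5 + 7 + 2 + 3) / 5 = 23/5 = 4.6
  mean(W) = (4 + 5 + 3 + 3 + 4) / 5 = 19/5 = 3.8

Step 2 — sample variances and covariances s[i,j] = (1/(n-1)) · Σ_k (x_{k,i} - mean_i) · (x_{k,j} - mean_j), with n-1 = 4:
  s[U,U] = ((1.6)·(1.6) + (-0.4)·(-0.4) + (2.6)·(2.6) + (-1.4)·(-1.4) + (-2.4)·(-2.4)) / 4 = 17.2/4 = 4.3
  s[U,V] = ((1.6)·(1.4) + (-0.4)·(0.4) + (2.6)·(2.4) + (-1.4)·(-2.6) + (-2.4)·(-1.6)) / 4 = 15.8/4 = 3.95
  s[U,W] = ((1.6)·(0.2) + (-0.4)·(1.2) + (2.6)·(-0.8) + (-1.4)·(-0.8) + (-2.4)·(0.2)) / 4 = -1.6/4 = -0.4
  s[V,V] = ((1.4)·(1.4) + (0.4)·(0.4) + (2.4)·(2.4) + (-2.6)·(-2.6) + (-1.6)·(-1.6)) / 4 = 17.2/4 = 4.3
  s[V,W] = ((1.4)·(0.2) + (0.4)·(1.2) + (2.4)·(-0.8) + (-2.6)·(-0.8) + (-1.6)·(0.2)) / 4 = 0.6/4 = 0.15
  s[W,W] = ((0.2)·(0.2) + (1.2)·(1.2) + (-0.8)·(-0.8) + (-0.8)·(-0.8) + (0.2)·(0.2)) / 4 = 2.8/4 = 0.7
  Sample standard deviations s_i = √(s[i,i]):
  s(U) = √(4.3) = 2.0736
  s(V) = √(4.3) = 2.0736
  s(W) = √(0.7) = 0.8367

Step 3 — r_{ij} = s_{ij} / (s_i · s_j):
  r[U,U] = 1 (diagonal).
  r[U,V] = 3.95 / (2.0736 · 2.0736) = 3.95 / 4.3 = 0.9186
  r[U,W] = -0.4 / (2.0736 · 0.8367) = -0.4 / 1.7349 = -0.2306
  r[V,V] = 1 (diagonal).
  r[V,W] = 0.15 / (2.0736 · 0.8367) = 0.15 / 1.7349 = 0.0865
  r[W,W] = 1 (diagonal).

R is symmetric with unit diagonal. Assembling:

R = [[1, 0.9186, -0.2306],
 [0.9186, 1, 0.0865],
 [-0.2306, 0.0865, 1]]


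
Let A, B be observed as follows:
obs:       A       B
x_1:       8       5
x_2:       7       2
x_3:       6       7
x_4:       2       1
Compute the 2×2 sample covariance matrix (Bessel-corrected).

Step 1 — column means:
  mean(A) = (8 + 7 + 6 + 2) / 4 = 23/4 = 5.75
  mean(B) = (5 + 2 + 7 + 1) / 4 = 15/4 = 3.75

Step 2 — sample covariance S[i,j] = (1/(n-1)) · Σ_k (x_{k,i} - mean_i) · (x_{k,j} - mean_j), with n-1 = 3.
  S[A,A] = ((2.25)·(2.25) + (1.25)·(1.25) + (0.25)·(0.25) + (-3.75)·(-3.75)) / 3 = 20.75/3 = 6.9167
  S[A,B] = ((2.25)·(1.25) + (1.25)·(-1.75) + (0.25)·(3.25) + (-3.75)·(-2.75)) / 3 = 11.75/3 = 3.9167
  S[B,B] = ((1.25)·(1.25) + (-1.75)·(-1.75) + (3.25)·(3.25) + (-2.75)·(-2.75)) / 3 = 22.75/3 = 7.5833

S is symmetric (S[j,i] = S[i,j]). Assembling:

S = [[6.9167, 3.9167],
 [3.9167, 7.5833]]


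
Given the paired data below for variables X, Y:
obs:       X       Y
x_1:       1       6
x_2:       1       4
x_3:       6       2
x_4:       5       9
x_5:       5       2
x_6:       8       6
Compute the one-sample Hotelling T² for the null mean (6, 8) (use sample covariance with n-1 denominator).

Step 1 — sample mean vector:
  mean(X) = (1 + 1 + 6 + 5 + 5 + 8) / 6 = 26/6 = 4.3333
  mean(Y) = (6 + 4 + 2 + 9 + 2 + 6) / 6 = 29/6 = 4.8333
  x̄ = (4.3333, 4.8333),  deviation x̄ - mu_0 = (4.3333, 4.8333) - (6, 8) = (-1.6667, -3.1667).

Step 2 — sample covariance matrix, S[i,j] = (1/(n-1)) · Σ_k (x_{k,i} - mean_i) · (x_{k,j} - mean_j), divisor n-1 = 5:
  S[X,X] = ((-3.3333)·(-3.3333) + (-3.3333)·(-3.3333) + (1.6667)·(1.6667) + (0.6667)·(0.6667) + (0.6667)·(0.6667) + (3.6667)·(3.6667)) / 5 = 39.3333/5 = 7.8667
  S[X,Y] = ((-3.3333)·(1.1667) + (-3.3333)·(-0.8333) + (1.6667)·(-2.8333) + (0.6667)·(4.1667) + (0.6667)·(-2.8333) + (3.6667)·(1.1667)) / 5 = -0.6667/5 = -0.1333
  S[Y,Y] = ((1.1667)·(1.1667) + (-0.8333)·(-0.8333) + (-2.8333)·(-2.8333) + (4.1667)·(4.1667) + (-2.8333)·(-2.8333) + (1.1667)·(1.1667)) / 5 = 36.8333/5 = 7.3667
  S = [[7.8667, -0.1333],
 [-0.1333, 7.3667]].

Step 3 — invert S. det(S) = 7.8667·7.3667 - (-0.1333)² = 57.9333.
  S^{-1} = (1/det) · [[d, -b], [-b, a]] = [[0.1272, 0.0023],
 [0.0023, 0.1358]].

Step 4 — quadratic form (x̄ - mu_0)^T · S^{-1} · (x̄ - mu_0):
  S^{-1} · (x̄ - mu_0) = (-0.2192, -0.4338),
  (x̄ - mu_0)^T · [...] = (-1.6667)·(-0.2192) + (-3.1667)·(-0.4338) = 1.7392.

Step 5 — scale by n: T² = 6 · 1.7392 = 10.435.

T² ≈ 10.435


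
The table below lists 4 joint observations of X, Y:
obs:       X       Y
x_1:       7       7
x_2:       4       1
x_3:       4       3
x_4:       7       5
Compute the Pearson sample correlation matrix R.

Step 1 — column means:
  mean(X) = (7 + 4 + 4 + 7) / 4 = 22/4 = 5.5
  mean(Y) = (7 + 1 + 3 + 5) / 4 = 16/4 = 4

Step 2 — sample variances and covariances s[i,j] = (1/(n-1)) · Σ_k (x_{k,i} - mean_i) · (x_{k,j} - mean_j), with n-1 = 3:
  s[X,X] = ((1.5)·(1.5) + (-1.5)·(-1.5) + (-1.5)·(-1.5) + (1.5)·(1.5)) / 3 = 9/3 = 3
  s[X,Y] = ((1.5)·(3) + (-1.5)·(-3) + (-1.5)·(-1) + (1.5)·(1)) / 3 = 12/3 = 4
  s[Y,Y] = ((3)·(3) + (-3)·(-3) + (-1)·(-1) + (1)·(1)) / 3 = 20/3 = 6.6667
  Sample standard deviations s_i = √(s[i,i]):
  s(X) = √(3) = 1.7321
  s(Y) = √(6.6667) = 2.582

Step 3 — r_{ij} = s_{ij} / (s_i · s_j):
  r[X,X] = 1 (diagonal).
  r[X,Y] = 4 / (1.7321 · 2.582) = 4 / 4.4721 = 0.8944
  r[Y,Y] = 1 (diagonal).

R is symmetric with unit diagonal. Assembling:

R = [[1, 0.8944],
 [0.8944, 1]]


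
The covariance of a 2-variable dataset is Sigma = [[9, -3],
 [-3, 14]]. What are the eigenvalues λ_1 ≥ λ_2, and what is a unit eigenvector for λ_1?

Step 1 — characteristic polynomial of 2×2 Sigma:
  det(Sigma - λI) = λ² - trace · λ + det = 0.
  trace = 9 + 14 = 23, det = 9·14 - (-3)² = 117.
Step 2 — discriminant:
  Δ = trace² - 4·det = 529 - 468 = 61.
Step 3 — eigenvalues:
  λ = (trace ± √Δ)/2 = (23 ± 7.8102)/2,
  λ_1 = 15.4051,  λ_2 = 7.5949.

Step 4 — unit eigenvector for λ_1: solve (Sigma - λ_1 I)v = 0. First row:
  (9 - 15.4051)·v_x + (-3)·v_y = 0, i.e. (-6.4051)·v_x + (-3)·v_y = 0,
  so v ∝ (b, λ_1 - a) = (-3, 6.4051); multiply by -1 so the first entry is positive: u = (3, -6.4051).
  ||u|| = √((3)² + (-6.4051)²) = √(50.0256) ≈ 7.0729,
  v_1 = u/||u|| ≈ (0.4242, -0.9056) (||v_1|| = 1).

λ_1 = 15.4051,  λ_2 = 7.5949;  v_1 ≈ (0.4242, -0.9056)


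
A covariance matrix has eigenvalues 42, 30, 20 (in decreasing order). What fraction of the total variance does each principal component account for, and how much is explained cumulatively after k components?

Step 1 — total variance = trace(Sigma) = Σ λ_i = 42 + 30 + 20 = 92.

Step 2 — fraction explained by component i = λ_i / Σ λ:
  PC1: 42/92 = 0.4565
  PC2: 30/92 = 0.3261
  PC3: 20/92 = 0.2174

Step 3 — cumulative fraction after k components = (λ_1 + ... + λ_k) / Σ λ:
  k = 1: 42/92 = 0.4565
  k = 2: (42 + 30)/92 = 72/92 = 0.7826
  k = 3: (42 + 30 + 20)/92 = 92/92 = 1

Summary (fraction, with percent):

explained: PC1 0.4565 (45.65%), PC2 0.3261 (32.61%), PC3 0.2174 (21.74%);  cumulative: 0.4565, 0.7826, 1


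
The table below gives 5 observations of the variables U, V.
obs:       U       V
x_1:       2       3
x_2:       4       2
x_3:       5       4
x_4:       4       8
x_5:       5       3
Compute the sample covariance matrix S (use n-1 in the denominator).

Step 1 — column means:
  mean(U) = (2 + 4 + 5 + 4 + 5) / 5 = 20/5 = 4
  mean(V) = (3 + 2 + 4 + 8 + 3) / 5 = 20/5 = 4

Step 2 — sample covariance S[i,j] = (1/(n-1)) · Σ_k (x_{k,i} - mean_i) · (x_{k,j} - mean_j), with n-1 = 4.
  S[U,U] = ((-2)·(-2) + (0)·(0) + (1)·(1) + (0)·(0) + (1)·(1)) / 4 = 6/4 = 1.5
  S[U,V] = ((-2)·(-1) + (0)·(-2) + (1)·(0) + (0)·(4) + (1)·(-1)) / 4 = 1/4 = 0.25
  S[V,V] = ((-1)·(-1) + (-2)·(-2) + (0)·(0) + (4)·(4) + (-1)·(-1)) / 4 = 22/4 = 5.5

S is symmetric (S[j,i] = S[i,j]). Assembling:

S = [[1.5, 0.25],
 [0.25, 5.5]]


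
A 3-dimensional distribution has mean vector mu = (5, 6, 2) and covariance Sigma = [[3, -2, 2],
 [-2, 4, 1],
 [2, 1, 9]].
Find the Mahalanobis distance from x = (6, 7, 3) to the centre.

Step 1 — centre the observation: (x - mu) = (1, 1, 1).

Step 2 — invert Sigma (cofactor / det for 3×3, or solve directly):
  Sigma^{-1} = [[0.7778, 0.4444, -0.2222],
 [0.4444, 0.5111, -0.1556],
 [-0.2222, -0.1556, 0.1778]].

Step 3 — form the quadratic (x - mu)^T · Sigma^{-1} · (x - mu):
  Sigma^{-1} · (x - mu) = (1, 0.8, -0.2).
  (x - mu)^T · [Sigma^{-1} · (x - mu)] = (1)·(1) + (1)·(0.8) + (1)·(-0.2) = 1.6.

Step 4 — take square root: d = √(1.6) ≈ 1.2649.

d(x, mu) = √(1.6) ≈ 1.2649


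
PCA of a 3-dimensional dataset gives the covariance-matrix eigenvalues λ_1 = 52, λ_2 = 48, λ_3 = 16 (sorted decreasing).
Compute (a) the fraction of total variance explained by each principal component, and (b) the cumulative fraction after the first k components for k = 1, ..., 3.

Step 1 — total variance = trace(Sigma) = Σ λ_i = 52 + 48 + 16 = 116.

Step 2 — fraction explained by component i = λ_i / Σ λ:
  PC1: 52/116 = 0.4483
  PC2: 48/116 = 0.4138
  PC3: 16/116 = 0.1379

Step 3 — cumulative fraction after k components = (λ_1 + ... + λ_k) / Σ λ:
  k = 1: 52/116 = 0.4483
  k = 2: (52 + 48)/116 = 100/116 = 0.8621
  k = 3: (52 + 48 + 16)/116 = 116/116 = 1

Summary (fraction, with percent):

explained: PC1 0.4483 (44.83%), PC2 0.4138 (41.38%), PC3 0.1379 (13.79%);  cumulative: 0.4483, 0.8621, 1


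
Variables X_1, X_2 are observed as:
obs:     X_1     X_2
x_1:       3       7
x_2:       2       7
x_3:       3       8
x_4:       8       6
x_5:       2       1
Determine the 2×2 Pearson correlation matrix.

Step 1 — column means:
  mean(X_1) = (3 + 2 + 3 + 8 + 2) / 5 = 18/5 = 3.6
  mean(X_2) = (7 + 7 + 8 + 6 + 1) / 5 = 29/5 = 5.8

Step 2 — sample variances and covariances s[i,j] = (1/(n-1)) · Σ_k (x_{k,i} - mean_i) · (x_{k,j} - mean_j), with n-1 = 4:
  s[X_1,X_1] = ((-0.6)·(-0.6) + (-1.6)·(-1.6) + (-0.6)·(-0.6) + (4.4)·(4.4) + (-1.6)·(-1.6)) / 4 = 25.2/4 = 6.3
  s[X_1,X_2] = ((-0.6)·(1.2) + (-1.6)·(1.2) + (-0.6)·(2.2) + (4.4)·(0.2) + (-1.6)·(-4.8)) / 4 = 4.6/4 = 1.15
  s[X_2,X_2] = ((1.2)·(1.2) + (1.2)·(1.2) + (2.2)·(2.2) + (0.2)·(0.2) + (-4.8)·(-4.8)) / 4 = 30.8/4 = 7.7
  Sample standard deviations s_i = √(s[i,i]):
  s(X_1) = √(6.3) = 2.51
  s(X_2) = √(7.7) = 2.7749

Step 3 — r_{ij} = s_{ij} / (s_i · s_j):
  r[X_1,X_1] = 1 (diagonal).
  r[X_1,X_2] = 1.15 / (2.51 · 2.7749) = 1.15 / 6.9649 = 0.1651
  r[X_2,X_2] = 1 (diagonal).

R is symmetric with unit diagonal. Assembling:

R = [[1, 0.1651],
 [0.1651, 1]]


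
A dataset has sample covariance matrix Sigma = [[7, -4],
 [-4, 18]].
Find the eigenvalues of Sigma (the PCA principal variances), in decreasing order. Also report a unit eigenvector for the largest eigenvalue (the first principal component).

Step 1 — characteristic polynomial of 2×2 Sigma:
  det(Sigma - λI) = λ² - trace · λ + det = 0.
  trace = 7 + 18 = 25, det = 7·18 - (-4)² = 110.
Step 2 — discriminant:
  Δ = trace² - 4·det = 625 - 440 = 185.
Step 3 — eigenvalues:
  λ = (trace ± √Δ)/2 = (25 ± 13.6015)/2,
  λ_1 = 19.3007,  λ_2 = 5.6993.

Step 4 — unit eigenvector for λ_1: solve (Sigma - λ_1 I)v = 0. First row:
  (7 - 19.3007)·v_x + (-4)·v_y = 0, i.e. (-12.3007)·v_x + (-4)·v_y = 0,
  so v ∝ (b, λ_1 - a) = (-4, 12.3007); multiply by -1 so the first entry is positive: u = (4, -12.3007).
  ||u|| = √((4)² + (-12.3007)²) = √(167.3081) ≈ 12.9348,
  v_1 = u/||u|| ≈ (0.3092, -0.951) (||v_1|| = 1).

λ_1 = 19.3007,  λ_2 = 5.6993;  v_1 ≈ (0.3092, -0.951)


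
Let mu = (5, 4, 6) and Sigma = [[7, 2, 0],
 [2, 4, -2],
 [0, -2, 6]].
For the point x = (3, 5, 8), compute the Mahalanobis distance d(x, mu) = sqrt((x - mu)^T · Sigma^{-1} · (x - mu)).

Step 1 — centre the observation: (x - mu) = (-2, 1, 2).

Step 2 — invert Sigma (cofactor / det for 3×3, or solve directly):
  Sigma^{-1} = [[0.1724, -0.1034, -0.0345],
 [-0.1034, 0.3621, 0.1207],
 [-0.0345, 0.1207, 0.2069]].

Step 3 — form the quadratic (x - mu)^T · Sigma^{-1} · (x - mu):
  Sigma^{-1} · (x - mu) = (-0.5172, 0.8103, 0.6034).
  (x - mu)^T · [Sigma^{-1} · (x - mu)] = (-2)·(-0.5172) + (1)·(0.8103) + (2)·(0.6034) = 3.0517.

Step 4 — take square root: d = √(3.0517) ≈ 1.7469.

d(x, mu) = √(3.0517) ≈ 1.7469


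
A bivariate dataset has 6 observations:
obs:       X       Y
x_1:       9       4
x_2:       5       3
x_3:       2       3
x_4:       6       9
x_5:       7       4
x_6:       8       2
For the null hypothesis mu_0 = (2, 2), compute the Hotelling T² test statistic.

Step 1 — sample mean vector:
  mean(X) = (9 + 5 + 2 + 6 + 7 + 8) / 6 = 37/6 = 6.1667
  mean(Y) = (4 + 3 + 3 + 9 + 4 + 2) / 6 = 25/6 = 4.1667
  x̄ = (6.1667, 4.1667),  deviation x̄ - mu_0 = (6.1667, 4.1667) - (2, 2) = (4.1667, 2.1667).

Step 2 — sample covariance matrix, S[i,j] = (1/(n-1)) · Σ_k (x_{k,i} - mean_i) · (x_{k,j} - mean_j), divisor n-1 = 5:
  S[X,X] = ((2.8333)·(2.8333) + (-1.1667)·(-1.1667) + (-4.1667)·(-4.1667) + (-0.1667)·(-0.1667) + (0.8333)·(0.8333) + (1.8333)·(1.8333)) / 5 = 30.8333/5 = 6.1667
  S[X,Y] = ((2.8333)·(-0.1667) + (-1.1667)·(-1.1667) + (-4.1667)·(-1.1667) + (-0.1667)·(4.8333) + (0.8333)·(-0.1667) + (1.8333)·(-2.1667)) / 5 = 0.8333/5 = 0.1667
  S[Y,Y] = ((-0.1667)·(-0.1667) + (-1.1667)·(-1.1667) + (-1.1667)·(-1.1667) + (4.8333)·(4.8333) + (-0.1667)·(-0.1667) + (-2.1667)·(-2.1667)) / 5 = 30.8333/5 = 6.1667
  S = [[6.1667, 0.1667],
 [0.1667, 6.1667]].

Step 3 — invert S. det(S) = 6.1667·6.1667 - (0.1667)² = 38.
  S^{-1} = (1/det) · [[d, -b], [-b, a]] = [[0.1623, -0.0044],
 [-0.0044, 0.1623]].

Step 4 — quadratic form (x̄ - mu_0)^T · S^{-1} · (x̄ - mu_0):
  S^{-1} · (x̄ - mu_0) = (0.6667, 0.3333),
  (x̄ - mu_0)^T · [...] = (4.1667)·(0.6667) + (2.1667)·(0.3333) = 3.5.

Step 5 — scale by n: T² = 6 · 3.5 = 21.

T² ≈ 21


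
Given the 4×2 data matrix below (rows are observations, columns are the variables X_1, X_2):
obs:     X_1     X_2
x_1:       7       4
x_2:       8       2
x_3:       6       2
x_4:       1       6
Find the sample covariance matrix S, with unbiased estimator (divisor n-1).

Step 1 — column means:
  mean(X_1) = (7 + 8 + 6 + 1) / 4 = 22/4 = 5.5
  mean(X_2) = (4 + 2 + 2 + 6) / 4 = 14/4 = 3.5

Step 2 — sample covariance S[i,j] = (1/(n-1)) · Σ_k (x_{k,i} - mean_i) · (x_{k,j} - mean_j), with n-1 = 3.
  S[X_1,X_1] = ((1.5)·(1.5) + (2.5)·(2.5) + (0.5)·(0.5) + (-4.5)·(-4.5)) / 3 = 29/3 = 9.6667
  S[X_1,X_2] = ((1.5)·(0.5) + (2.5)·(-1.5) + (0.5)·(-1.5) + (-4.5)·(2.5)) / 3 = -15/3 = -5
  S[X_2,X_2] = ((0.5)·(0.5) + (-1.5)·(-1.5) + (-1.5)·(-1.5) + (2.5)·(2.5)) / 3 = 11/3 = 3.6667

S is symmetric (S[j,i] = S[i,j]). Assembling:

S = [[9.6667, -5],
 [-5, 3.6667]]


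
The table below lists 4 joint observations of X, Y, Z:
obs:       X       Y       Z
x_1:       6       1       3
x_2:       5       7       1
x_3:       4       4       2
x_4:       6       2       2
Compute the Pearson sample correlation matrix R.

Step 1 — column means:
  mean(X) = (6 + 5 + 4 + 6) / 4 = 21/4 = 5.25
  mean(Y) = (1 + 7 + 4 + 2) / 4 = 14/4 = 3.5
  mean(Z) = (3 + 1 + 2 + 2) / 4 = 8/4 = 2

Step 2 — sample variances and covariances s[i,j] = (1/(n-1)) · Σ_k (x_{k,i} - mean_i) · (x_{k,j} - mean_j), with n-1 = 3:
  s[X,X] = ((0.75)·(0.75) + (-0.25)·(-0.25) + (-1.25)·(-1.25) + (0.75)·(0.75)) / 3 = 2.75/3 = 0.9167
  s[X,Y] = ((0.75)·(-2.5) + (-0.25)·(3.5) + (-1.25)·(0.5) + (0.75)·(-1.5)) / 3 = -4.5/3 = -1.5
  s[X,Z] = ((0.75)·(1) + (-0.25)·(-1) + (-1.25)·(0) + (0.75)·(0)) / 3 = 1/3 = 0.3333
  s[Y,Y] = ((-2.5)·(-2.5) + (3.5)·(3.5) + (0.5)·(0.5) + (-1.5)·(-1.5)) / 3 = 21/3 = 7
  s[Y,Z] = ((-2.5)·(1) + (3.5)·(-1) + (0.5)·(0) + (-1.5)·(0)) / 3 = -6/3 = -2
  s[Z,Z] = ((1)·(1) + (-1)·(-1) + (0)·(0) + (0)·(0)) / 3 = 2/3 = 0.6667
  Sample standard deviations s_i = √(s[i,i]):
  s(X) = √(0.9167) = 0.9574
  s(Y) = √(7) = 2.6458
  s(Z) = √(0.6667) = 0.8165

Step 3 — r_{ij} = s_{ij} / (s_i · s_j):
  r[X,X] = 1 (diagonal).
  r[X,Y] = -1.5 / (0.9574 · 2.6458) = -1.5 / 2.5331 = -0.5922
  r[X,Z] = 0.3333 / (0.9574 · 0.8165) = 0.3333 / 0.7817 = 0.4264
  r[Y,Y] = 1 (diagonal).
  r[Y,Z] = -2 / (2.6458 · 0.8165) = -2 / 2.1602 = -0.9258
  r[Z,Z] = 1 (diagonal).

R is symmetric with unit diagonal. Assembling:

R = [[1, -0.5922, 0.4264],
 [-0.5922, 1, -0.9258],
 [0.4264, -0.9258, 1]]


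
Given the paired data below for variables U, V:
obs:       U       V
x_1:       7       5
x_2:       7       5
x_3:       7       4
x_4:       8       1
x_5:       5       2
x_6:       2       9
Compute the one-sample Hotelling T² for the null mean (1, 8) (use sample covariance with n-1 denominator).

Step 1 — sample mean vector:
  mean(U) = (7 + 7 + 7 + 8 + 5 + 2) / 6 = 36/6 = 6
  mean(V) = (5 + 5 + 4 + 1 + 2 + 9) / 6 = 26/6 = 4.3333
  x̄ = (6, 4.3333),  deviation x̄ - mu_0 = (6, 4.3333) - (1, 8) = (5, -3.6667).

Step 2 — sample covariance matrix, S[i,j] = (1/(n-1)) · Σ_k (x_{k,i} - mean_i) · (x_{k,j} - mean_j), divisor n-1 = 5:
  S[U,U] = ((1)·(1) + (1)·(1) + (1)·(1) + (2)·(2) + (-1)·(-1) + (-4)·(-4)) / 5 = 24/5 = 4.8
  S[U,V] = ((1)·(0.6667) + (1)·(0.6667) + (1)·(-0.3333) + (2)·(-3.3333) + (-1)·(-2.3333) + (-4)·(4.6667)) / 5 = -22/5 = -4.4
  S[V,V] = ((0.6667)·(0.6667) + (0.6667)·(0.6667) + (-0.3333)·(-0.3333) + (-3.3333)·(-3.3333) + (-2.3333)·(-2.3333) + (4.6667)·(4.6667)) / 5 = 39.3333/5 = 7.8667
  S = [[4.8, -4.4],
 [-4.4, 7.8667]].

Step 3 — invert S. det(S) = 4.8·7.8667 - (-4.4)² = 18.4.
  S^{-1} = (1/det) · [[d, -b], [-b, a]] = [[0.4275, 0.2391],
 [0.2391, 0.2609]].

Step 4 — quadratic form (x̄ - mu_0)^T · S^{-1} · (x̄ - mu_0):
  S^{-1} · (x̄ - mu_0) = (1.2609, 0.2391),
  (x̄ - mu_0)^T · [...] = (5)·(1.2609) + (-3.6667)·(0.2391) = 5.4275.

Step 5 — scale by n: T² = 6 · 5.4275 = 32.5652.

T² ≈ 32.5652


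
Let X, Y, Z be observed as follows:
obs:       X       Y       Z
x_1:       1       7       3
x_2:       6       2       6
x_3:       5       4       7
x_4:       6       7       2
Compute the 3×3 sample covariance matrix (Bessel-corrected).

Step 1 — column means:
  mean(X) = (1 + 6 + 5 + 6) / 4 = 18/4 = 4.5
  mean(Y) = (7 + 2 + 4 + 7) / 4 = 20/4 = 5
  mean(Z) = (3 + 6 + 7 + 2) / 4 = 18/4 = 4.5

Step 2 — sample covariance S[i,j] = (1/(n-1)) · Σ_k (x_{k,i} - mean_i) · (x_{k,j} - mean_j), with n-1 = 3.
  S[X,X] = ((-3.5)·(-3.5) + (1.5)·(1.5) + (0.5)·(0.5) + (1.5)·(1.5)) / 3 = 17/3 = 5.6667
  S[X,Y] = ((-3.5)·(2) + (1.5)·(-3) + (0.5)·(-1) + (1.5)·(2)) / 3 = -9/3 = -3
  S[X,Z] = ((-3.5)·(-1.5) + (1.5)·(1.5) + (0.5)·(2.5) + (1.5)·(-2.5)) / 3 = 5/3 = 1.6667
  S[Y,Y] = ((2)·(2) + (-3)·(-3) + (-1)·(-1) + (2)·(2)) / 3 = 18/3 = 6
  S[Y,Z] = ((2)·(-1.5) + (-3)·(1.5) + (-1)·(2.5) + (2)·(-2.5)) / 3 = -15/3 = -5
  S[Z,Z] = ((-1.5)·(-1.5) + (1.5)·(1.5) + (2.5)·(2.5) + (-2.5)·(-2.5)) / 3 = 17/3 = 5.6667

S is symmetric (S[j,i] = S[i,j]). Assembling:

S = [[5.6667, -3, 1.6667],
 [-3, 6, -5],
 [1.6667, -5, 5.6667]]


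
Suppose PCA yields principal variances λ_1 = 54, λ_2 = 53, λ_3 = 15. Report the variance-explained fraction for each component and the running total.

Step 1 — total variance = trace(Sigma) = Σ λ_i = 54 + 53 + 15 = 122.

Step 2 — fraction explained by component i = λ_i / Σ λ:
  PC1: 54/122 = 0.4426
  PC2: 53/122 = 0.4344
  PC3: 15/122 = 0.123

Step 3 — cumulative fraction after k components = (λ_1 + ... + λ_k) / Σ λ:
  k = 1: 54/122 = 0.4426
  k = 2: (54 + 53)/122 = 107/122 = 0.877
  k = 3: (54 + 53 + 15)/122 = 122/122 = 1

Summary (fraction, with percent):

explained: PC1 0.4426 (44.26%), PC2 0.4344 (43.44%), PC3 0.123 (12.3%);  cumulative: 0.4426, 0.877, 1


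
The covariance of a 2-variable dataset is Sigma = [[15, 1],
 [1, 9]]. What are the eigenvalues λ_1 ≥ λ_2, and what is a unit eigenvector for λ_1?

Step 1 — characteristic polynomial of 2×2 Sigma:
  det(Sigma - λI) = λ² - trace · λ + det = 0.
  trace = 15 + 9 = 24, det = 15·9 - (1)² = 134.
Step 2 — discriminant:
  Δ = trace² - 4·det = 576 - 536 = 40.
Step 3 — eigenvalues:
  λ = (trace ± √Δ)/2 = (24 ± 6.3246)/2,
  λ_1 = 15.1623,  λ_2 = 8.8377.

Step 4 — unit eigenvector for λ_1: solve (Sigma - λ_1 I)v = 0. First row:
  (15 - 15.1623)·v_x + (1)·v_y = 0, i.e. (-0.1623)·v_x + (1)·v_y = 0,
  so v ∝ (b, λ_1 - a) = (1, 0.1623) = u.
  ||u|| = √((1)² + (0.1623)²) = √(1.0263) ≈ 1.0131,
  v_1 = u/||u|| ≈ (0.9871, 0.1602) (||v_1|| = 1).

λ_1 = 15.1623,  λ_2 = 8.8377;  v_1 ≈ (0.9871, 0.1602)


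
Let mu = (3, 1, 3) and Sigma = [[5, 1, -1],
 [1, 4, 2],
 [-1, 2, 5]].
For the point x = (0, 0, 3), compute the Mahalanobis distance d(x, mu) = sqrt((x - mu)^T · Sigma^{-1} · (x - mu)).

Step 1 — centre the observation: (x - mu) = (-3, -1, 0).

Step 2 — invert Sigma (cofactor / det for 3×3, or solve directly):
  Sigma^{-1} = [[0.2388, -0.1045, 0.0896],
 [-0.1045, 0.3582, -0.1642],
 [0.0896, -0.1642, 0.2836]].

Step 3 — form the quadratic (x - mu)^T · Sigma^{-1} · (x - mu):
  Sigma^{-1} · (x - mu) = (-0.6119, -0.0448, -0.1045).
  (x - mu)^T · [Sigma^{-1} · (x - mu)] = (-3)·(-0.6119) + (-1)·(-0.0448) + (0)·(-0.1045) = 1.8806.

Step 4 — take square root: d = √(1.8806) ≈ 1.3713.

d(x, mu) = √(1.8806) ≈ 1.3713


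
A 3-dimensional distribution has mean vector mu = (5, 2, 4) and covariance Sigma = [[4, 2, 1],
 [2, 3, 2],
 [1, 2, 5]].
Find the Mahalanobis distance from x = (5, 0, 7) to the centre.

Step 1 — centre the observation: (x - mu) = (0, -2, 3).

Step 2 — invert Sigma (cofactor / det for 3×3, or solve directly):
  Sigma^{-1} = [[0.3793, -0.2759, 0.0345],
 [-0.2759, 0.6552, -0.2069],
 [0.0345, -0.2069, 0.2759]].

Step 3 — form the quadratic (x - mu)^T · Sigma^{-1} · (x - mu):
  Sigma^{-1} · (x - mu) = (0.6552, -1.931, 1.2414).
  (x - mu)^T · [Sigma^{-1} · (x - mu)] = (0)·(0.6552) + (-2)·(-1.931) + (3)·(1.2414) = 7.5862.

Step 4 — take square root: d = √(7.5862) ≈ 2.7543.

d(x, mu) = √(7.5862) ≈ 2.7543


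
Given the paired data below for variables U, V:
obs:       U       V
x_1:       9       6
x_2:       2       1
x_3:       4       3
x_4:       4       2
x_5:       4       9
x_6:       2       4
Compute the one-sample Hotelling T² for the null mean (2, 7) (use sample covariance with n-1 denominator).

Step 1 — sample mean vector:
  mean(U) = (9 + 2 + 4 + 4 + 4 + 2) / 6 = 25/6 = 4.1667
  mean(V) = (6 + 1 + 3 + 2 + 9 + 4) / 6 = 25/6 = 4.1667
  x̄ = (4.1667, 4.1667),  deviation x̄ - mu_0 = (4.1667, 4.1667) - (2, 7) = (2.1667, -2.8333).

Step 2 — sample covariance matrix, S[i,j] = (1/(n-1)) · Σ_k (x_{k,i} - mean_i) · (x_{k,j} - mean_j), divisor n-1 = 5:
  S[U,U] = ((4.8333)·(4.8333) + (-2.1667)·(-2.1667) + (-0.1667)·(-0.1667) + (-0.1667)·(-0.1667) + (-0.1667)·(-0.1667) + (-2.1667)·(-2.1667)) / 5 = 32.8333/5 = 6.5667
  S[U,V] = ((4.8333)·(1.8333) + (-2.1667)·(-3.1667) + (-0.1667)·(-1.1667) + (-0.1667)·(-2.1667) + (-0.1667)·(4.8333) + (-2.1667)·(-0.1667)) / 5 = 15.8333/5 = 3.1667
  S[V,V] = ((1.8333)·(1.8333) + (-3.1667)·(-3.1667) + (-1.1667)·(-1.1667) + (-2.1667)·(-2.1667) + (4.8333)·(4.8333) + (-0.1667)·(-0.1667)) / 5 = 42.8333/5 = 8.5667
  S = [[6.5667, 3.1667],
 [3.1667, 8.5667]].

Step 3 — invert S. det(S) = 6.5667·8.5667 - (3.1667)² = 46.2267.
  S^{-1} = (1/det) · [[d, -b], [-b, a]] = [[0.1853, -0.0685],
 [-0.0685, 0.1421]].

Step 4 — quadratic form (x̄ - mu_0)^T · S^{-1} · (x̄ - mu_0):
  S^{-1} · (x̄ - mu_0) = (0.5956, -0.5509),
  (x̄ - mu_0)^T · [...] = (2.1667)·(0.5956) + (-2.8333)·(-0.5509) = 2.8514.

Step 5 — scale by n: T² = 6 · 2.8514 = 17.1085.

T² ≈ 17.1085


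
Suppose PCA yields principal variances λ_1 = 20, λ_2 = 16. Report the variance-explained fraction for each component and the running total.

Step 1 — total variance = trace(Sigma) = Σ λ_i = 20 + 16 = 36.

Step 2 — fraction explained by component i = λ_i / Σ λ:
  PC1: 20/36 = 0.5556
  PC2: 16/36 = 0.4444

Step 3 — cumulative fraction after k components = (λ_1 + ... + λ_k) / Σ λ:
  k = 1: 20/36 = 0.5556
  k = 2: (20 + 16)/36 = 36/36 = 1

Summary (fraction, with percent):

explained: PC1 0.5556 (55.56%), PC2 0.4444 (44.44%);  cumulative: 0.5556, 1


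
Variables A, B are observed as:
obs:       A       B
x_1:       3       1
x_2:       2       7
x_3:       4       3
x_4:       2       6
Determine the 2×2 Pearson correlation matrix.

Step 1 — column means:
  mean(A) = (3 + 2 + 4 + 2) / 4 = 11/4 = 2.75
  mean(B) = (1 + 7 + 3 + 6) / 4 = 17/4 = 4.25

Step 2 — sample variances and covariances s[i,j] = (1/(n-1)) · Σ_k (x_{k,i} - mean_i) · (x_{k,j} - mean_j), with n-1 = 3:
  s[A,A] = ((0.25)·(0.25) + (-0.75)·(-0.75) + (1.25)·(1.25) + (-0.75)·(-0.75)) / 3 = 2.75/3 = 0.9167
  s[A,B] = ((0.25)·(-3.25) + (-0.75)·(2.75) + (1.25)·(-1.25) + (-0.75)·(1.75)) / 3 = -5.75/3 = -1.9167
  s[B,B] = ((-3.25)·(-3.25) + (2.75)·(2.75) + (-1.25)·(-1.25) + (1.75)·(1.75)) / 3 = 22.75/3 = 7.5833
  Sample standard deviations s_i = √(s[i,i]):
  s(A) = √(0.9167) = 0.9574
  s(B) = √(7.5833) = 2.7538

Step 3 — r_{ij} = s_{ij} / (s_i · s_j):
  r[A,A] = 1 (diagonal).
  r[A,B] = -1.9167 / (0.9574 · 2.7538) = -1.9167 / 2.6365 = -0.727
  r[B,B] = 1 (diagonal).

R is symmetric with unit diagonal. Assembling:

R = [[1, -0.727],
 [-0.727, 1]]


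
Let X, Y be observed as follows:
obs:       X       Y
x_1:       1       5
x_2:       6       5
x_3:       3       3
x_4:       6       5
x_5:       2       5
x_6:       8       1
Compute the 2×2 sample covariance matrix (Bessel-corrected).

Step 1 — column means:
  mean(X) = (1 + 6 + 3 + 6 + 2 + 8) / 6 = 26/6 = 4.3333
  mean(Y) = (5 + 5 + 3 + 5 + 5 + 1) / 6 = 24/6 = 4

Step 2 — sample covariance S[i,j] = (1/(n-1)) · Σ_k (x_{k,i} - mean_i) · (x_{k,j} - mean_j), with n-1 = 5.
  S[X,X] = ((-3.3333)·(-3.3333) + (1.6667)·(1.6667) + (-1.3333)·(-1.3333) + (1.6667)·(1.6667) + (-2.3333)·(-2.3333) + (3.6667)·(3.6667)) / 5 = 37.3333/5 = 7.4667
  S[X,Y] = ((-3.3333)·(1) + (1.6667)·(1) + (-1.3333)·(-1) + (1.6667)·(1) + (-2.3333)·(1) + (3.6667)·(-3)) / 5 = -12/5 = -2.4
  S[Y,Y] = ((1)·(1) + (1)·(1) + (-1)·(-1) + (1)·(1) + (1)·(1) + (-3)·(-3)) / 5 = 14/5 = 2.8

S is symmetric (S[j,i] = S[i,j]). Assembling:

S = [[7.4667, -2.4],
 [-2.4, 2.8]]


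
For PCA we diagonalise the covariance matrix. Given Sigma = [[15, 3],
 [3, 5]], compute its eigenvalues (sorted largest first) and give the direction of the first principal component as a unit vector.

Step 1 — characteristic polynomial of 2×2 Sigma:
  det(Sigma - λI) = λ² - trace · λ + det = 0.
  trace = 15 + 5 = 20, det = 15·5 - (3)² = 66.
Step 2 — discriminant:
  Δ = trace² - 4·det = 400 - 264 = 136.
Step 3 — eigenvalues:
  λ = (trace ± √Δ)/2 = (20 ± 11.6619)/2,
  λ_1 = 15.831,  λ_2 = 4.169.

Step 4 — unit eigenvector for λ_1: solve (Sigma - λ_1 I)v = 0. First row:
  (15 - 15.831)·v_x + (3)·v_y = 0, i.e. (-0.831)·v_x + (3)·v_y = 0,
  so v ∝ (b, λ_1 - a) = (3, 0.831) = u.
  ||u|| = √((3)² + (0.831)²) = √(9.6905) ≈ 3.113,
  v_1 = u/||u|| ≈ (0.9637, 0.2669) (||v_1|| = 1).

λ_1 = 15.831,  λ_2 = 4.169;  v_1 ≈ (0.9637, 0.2669)


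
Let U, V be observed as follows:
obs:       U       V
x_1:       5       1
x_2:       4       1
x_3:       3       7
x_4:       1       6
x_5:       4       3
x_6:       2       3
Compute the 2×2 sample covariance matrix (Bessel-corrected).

Step 1 — column means:
  mean(U) = (5 + 4 + 3 + 1 + 4 + 2) / 6 = 19/6 = 3.1667
  mean(V) = (1 + 1 + 7 + 6 + 3 + 3) / 6 = 21/6 = 3.5

Step 2 — sample covariance S[i,j] = (1/(n-1)) · Σ_k (x_{k,i} - mean_i) · (x_{k,j} - mean_j), with n-1 = 5.
  S[U,U] = ((1.8333)·(1.8333) + (0.8333)·(0.8333) + (-0.1667)·(-0.1667) + (-2.1667)·(-2.1667) + (0.8333)·(0.8333) + (-1.1667)·(-1.1667)) / 5 = 10.8333/5 = 2.1667
  S[U,V] = ((1.8333)·(-2.5) + (0.8333)·(-2.5) + (-0.1667)·(3.5) + (-2.1667)·(2.5) + (0.8333)·(-0.5) + (-1.1667)·(-0.5)) / 5 = -12.5/5 = -2.5
  S[V,V] = ((-2.5)·(-2.5) + (-2.5)·(-2.5) + (3.5)·(3.5) + (2.5)·(2.5) + (-0.5)·(-0.5) + (-0.5)·(-0.5)) / 5 = 31.5/5 = 6.3

S is symmetric (S[j,i] = S[i,j]). Assembling:

S = [[2.1667, -2.5],
 [-2.5, 6.3]]


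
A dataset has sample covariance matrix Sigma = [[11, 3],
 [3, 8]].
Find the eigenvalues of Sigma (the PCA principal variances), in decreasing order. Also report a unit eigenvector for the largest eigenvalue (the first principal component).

Step 1 — characteristic polynomial of 2×2 Sigma:
  det(Sigma - λI) = λ² - trace · λ + det = 0.
  trace = 11 + 8 = 19, det = 11·8 - (3)² = 79.
Step 2 — discriminant:
  Δ = trace² - 4·det = 361 - 316 = 45.
Step 3 — eigenvalues:
  λ = (trace ± √Δ)/2 = (19 ± 6.7082)/2,
  λ_1 = 12.8541,  λ_2 = 6.1459.

Step 4 — unit eigenvector for λ_1: solve (Sigma - λ_1 I)v = 0. First row:
  (11 - 12.8541)·v_x + (3)·v_y = 0, i.e. (-1.8541)·v_x + (3)·v_y = 0,
  so v ∝ (b, λ_1 - a) = (3, 1.8541) = u.
  ||u|| = √((3)² + (1.8541)²) = √(12.4377) ≈ 3.5267,
  v_1 = u/||u|| ≈ (0.8507, 0.5257) (||v_1|| = 1).

λ_1 = 12.8541,  λ_2 = 6.1459;  v_1 ≈ (0.8507, 0.5257)


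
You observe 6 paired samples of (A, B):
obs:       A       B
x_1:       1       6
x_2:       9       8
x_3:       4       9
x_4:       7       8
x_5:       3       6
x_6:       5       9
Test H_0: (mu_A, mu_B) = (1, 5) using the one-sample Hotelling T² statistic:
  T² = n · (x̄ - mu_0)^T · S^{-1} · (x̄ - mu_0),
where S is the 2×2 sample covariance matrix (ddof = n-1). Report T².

Step 1 — sample mean vector:
  mean(A) = (1 + 9 + 4 + 7 + 3 + 5) / 6 = 29/6 = 4.8333
  mean(B) = (6 + 8 + 9 + 8 + 6 + 9) / 6 = 46/6 = 7.6667
  x̄ = (4.8333, 7.6667),  deviation x̄ - mu_0 = (4.8333, 7.6667) - (1, 5) = (3.8333, 2.6667).

Step 2 — sample covariance matrix, S[i,j] = (1/(n-1)) · Σ_k (x_{k,i} - mean_i) · (x_{k,j} - mean_j), divisor n-1 = 5:
  S[A,A] = ((-3.8333)·(-3.8333) + (4.1667)·(4.1667) + (-0.8333)·(-0.8333) + (2.1667)·(2.1667) + (-1.8333)·(-1.8333) + (0.1667)·(0.1667)) / 5 = 40.8333/5 = 8.1667
  S[A,B] = ((-3.8333)·(-1.6667) + (4.1667)·(0.3333) + (-0.8333)·(1.3333) + (2.1667)·(0.3333) + (-1.8333)·(-1.6667) + (0.1667)·(1.3333)) / 5 = 10.6667/5 = 2.1333
  S[B,B] = ((-1.6667)·(-1.6667) + (0.3333)·(0.3333) + (1.3333)·(1.3333) + (0.3333)·(0.3333) + (-1.6667)·(-1.6667) + (1.3333)·(1.3333)) / 5 = 9.3333/5 = 1.8667
  S = [[8.1667, 2.1333],
 [2.1333, 1.8667]].

Step 3 — invert S. det(S) = 8.1667·1.8667 - (2.1333)² = 10.6933.
  S^{-1} = (1/det) · [[d, -b], [-b, a]] = [[0.1746, -0.1995],
 [-0.1995, 0.7637]].

Step 4 — quadratic form (x̄ - mu_0)^T · S^{-1} · (x̄ - mu_0):
  S^{-1} · (x̄ - mu_0) = (0.1372, 1.2718),
  (x̄ - mu_0)^T · [...] = (3.8333)·(0.1372) + (2.6667)·(1.2718) = 3.9173.

Step 5 — scale by n: T² = 6 · 3.9173 = 23.5037.

T² ≈ 23.5037


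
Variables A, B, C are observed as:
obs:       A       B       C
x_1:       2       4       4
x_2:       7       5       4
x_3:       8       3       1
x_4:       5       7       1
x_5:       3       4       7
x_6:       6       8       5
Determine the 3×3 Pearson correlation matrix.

Step 1 — column means:
  mean(A) = (2 + 7 + 8 + 5 + 3 + 6) / 6 = 31/6 = 5.1667
  mean(B) = (4 + 5 + 3 + 7 + 4 + 8) / 6 = 31/6 = 5.1667
  mean(C) = (4 + 4 + 1 + 1 + 7 + 5) / 6 = 22/6 = 3.6667

Step 2 — sample variances and covariances s[i,j] = (1/(n-1)) · Σ_k (x_{k,i} - mean_i) · (x_{k,j} - mean_j), with n-1 = 5:
  s[A,A] = ((-3.1667)·(-3.1667) + (1.8333)·(1.8333) + (2.8333)·(2.8333) + (-0.1667)·(-0.1667) + (-2.1667)·(-2.1667) + (0.8333)·(0.8333)) / 5 = 26.8333/5 = 5.3667
  s[A,B] = ((-3.1667)·(-1.1667) + (1.8333)·(-0.1667) + (2.8333)·(-2.1667) + (-0.1667)·(1.8333) + (-2.1667)·(-1.1667) + (0.8333)·(2.8333)) / 5 = 1.8333/5 = 0.3667
  s[A,C] = ((-3.1667)·(0.3333) + (1.8333)·(0.3333) + (2.8333)·(-2.6667) + (-0.1667)·(-2.6667) + (-2.1667)·(3.3333) + (0.8333)·(1.3333)) / 5 = -13.6667/5 = -2.7333
  s[B,B] = ((-1.1667)·(-1.1667) + (-0.1667)·(-0.1667) + (-2.1667)·(-2.1667) + (1.8333)·(1.8333) + (-1.1667)·(-1.1667) + (2.8333)·(2.8333)) / 5 = 18.8333/5 = 3.7667
  s[B,C] = ((-1.1667)·(0.3333) + (-0.1667)·(0.3333) + (-2.1667)·(-2.6667) + (1.8333)·(-2.6667) + (-1.1667)·(3.3333) + (2.8333)·(1.3333)) / 5 = 0.3333/5 = 0.0667
  s[C,C] = ((0.3333)·(0.3333) + (0.3333)·(0.3333) + (-2.6667)·(-2.6667) + (-2.6667)·(-2.6667) + (3.3333)·(3.3333) + (1.3333)·(1.3333)) / 5 = 27.3333/5 = 5.4667
  Sample standard deviations s_i = √(s[i,i]):
  s(A) = √(5.3667) = 2.3166
  s(B) = √(3.7667) = 1.9408
  s(C) = √(5.4667) = 2.3381

Step 3 — r_{ij} = s_{ij} / (s_i · s_j):
  r[A,A] = 1 (diagonal).
  r[A,B] = 0.3667 / (2.3166 · 1.9408) = 0.3667 / 4.496 = 0.0816
  r[A,C] = -2.7333 / (2.3166 · 2.3381) = -2.7333 / 5.4164 = -0.5046
  r[B,B] = 1 (diagonal).
  r[B,C] = 0.0667 / (1.9408 · 2.3381) = 0.0667 / 4.5377 = 0.0147
  r[C,C] = 1 (diagonal).

R is symmetric with unit diagonal. Assembling:

R = [[1, 0.0816, -0.5046],
 [0.0816, 1, 0.0147],
 [-0.5046, 0.0147, 1]]
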